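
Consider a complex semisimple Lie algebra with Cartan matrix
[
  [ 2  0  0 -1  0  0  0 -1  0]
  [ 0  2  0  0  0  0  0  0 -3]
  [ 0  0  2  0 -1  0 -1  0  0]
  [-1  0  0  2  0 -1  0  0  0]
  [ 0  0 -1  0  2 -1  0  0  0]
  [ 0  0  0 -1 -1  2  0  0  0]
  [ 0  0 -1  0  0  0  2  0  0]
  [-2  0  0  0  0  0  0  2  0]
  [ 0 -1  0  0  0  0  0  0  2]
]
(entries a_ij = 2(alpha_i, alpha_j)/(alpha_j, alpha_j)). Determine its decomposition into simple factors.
The diagram associated to this matrix has two connected components: the simple roots {alpha_1, alpha_3, alpha_4, alpha_5, alpha_6, alpha_7, alpha_8} form a chain of 7 nodes with a double edge at one end; the terminal node there is the unique long simple root (C_7), and {alpha_2, alpha_9} form two nodes joined by a triple edge (G_2). A semisimple Lie algebra decomposes uniquely as the direct sum of simple ideals, one per connected component of its Dynkin diagram, so g ≅ C_7 ⊕ G_2 (dimension 105 + 14 = 119).

type C_7 + type G_2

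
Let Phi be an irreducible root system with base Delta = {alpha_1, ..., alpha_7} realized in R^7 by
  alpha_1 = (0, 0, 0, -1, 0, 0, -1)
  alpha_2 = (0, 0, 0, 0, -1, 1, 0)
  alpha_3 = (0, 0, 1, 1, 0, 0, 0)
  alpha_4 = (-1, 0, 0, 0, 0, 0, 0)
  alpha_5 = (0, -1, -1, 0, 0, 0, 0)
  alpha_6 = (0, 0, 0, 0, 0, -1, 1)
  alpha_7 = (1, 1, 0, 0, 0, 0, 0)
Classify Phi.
type B_7

Compute the Cartan integers a_ij = 2(alpha_i, alpha_j)/(alpha_j, alpha_j); the resulting 7x7 Cartan matrix is
[[2, 0, -1, 0, 0, -1, 0], [0, 2, 0, 0, 0, -1, 0], [-1, 0, 2, 0, -1, 0, 0], [0, 0, 0, 2, 0, 0, -1], [0, 0, -1, 0, 2, 0, -1], [-1, -1, 0, 0, 0, 2, 0], [0, 0, 0, -2, -1, 0, 2]].
The roots have two lengths (squared-length ratio 2:1); the short ones are alpha_{4}. The associated Dynkin diagram is a chain of 7 nodes with a double edge at one end; the terminal node there is the unique short simple root (B_7), so the type is B_7 (the algebra so(15)).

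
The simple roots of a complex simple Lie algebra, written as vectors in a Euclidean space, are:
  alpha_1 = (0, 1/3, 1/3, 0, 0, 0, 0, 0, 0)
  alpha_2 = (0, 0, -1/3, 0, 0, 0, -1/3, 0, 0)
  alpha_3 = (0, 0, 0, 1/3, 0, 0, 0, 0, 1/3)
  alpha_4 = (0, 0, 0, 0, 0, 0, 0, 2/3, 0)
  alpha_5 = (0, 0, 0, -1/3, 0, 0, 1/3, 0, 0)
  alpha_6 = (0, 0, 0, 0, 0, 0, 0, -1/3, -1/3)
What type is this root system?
Compute the Cartan integers a_ij = 2(alpha_i, alpha_j)/(alpha_j, alpha_j); the resulting 6x6 Cartan matrix is
[[2, -1, 0, 0, 0, 0], [-1, 2, 0, 0, -1, 0], [0, 0, 2, 0, -1, -1], [0, 0, 0, 2, 0, -2], [0, -1, -1, 0, 2, 0], [0, 0, -1, -1, 0, 2]].
The roots have two lengths (squared-length ratio 2:1); the short ones are alpha_{1,2,3,5,6}. The associated Dynkin diagram is a chain of 6 nodes with a double edge at one end; the terminal node there is the unique long simple root (C_6), so the type is C_6 (the algebra sp(12)).

C_6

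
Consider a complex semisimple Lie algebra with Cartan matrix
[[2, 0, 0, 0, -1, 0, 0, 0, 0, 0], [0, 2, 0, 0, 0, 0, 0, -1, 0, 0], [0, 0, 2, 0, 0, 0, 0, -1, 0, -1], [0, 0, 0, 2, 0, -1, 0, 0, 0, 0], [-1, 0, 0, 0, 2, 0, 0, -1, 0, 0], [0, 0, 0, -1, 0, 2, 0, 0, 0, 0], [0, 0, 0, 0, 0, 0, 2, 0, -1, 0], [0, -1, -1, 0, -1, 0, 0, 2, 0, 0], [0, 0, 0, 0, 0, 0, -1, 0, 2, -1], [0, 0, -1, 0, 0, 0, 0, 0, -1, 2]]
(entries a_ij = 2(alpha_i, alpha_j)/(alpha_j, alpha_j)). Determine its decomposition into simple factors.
A_2 ⊕ E_8

The diagram associated to this matrix has two connected components: the simple roots {alpha_4, alpha_6} form a chain of 2 nodes with single edges (A_2), and {alpha_1, alpha_2, alpha_3, alpha_5, alpha_7, alpha_8, alpha_9, alpha_10} form a chain of 7 nodes with one extra node attached to the third node from one end (E_8). A semisimple Lie algebra decomposes uniquely as the direct sum of simple ideals, one per connected component of its Dynkin diagram, so g ≅ A_2 ⊕ E_8 (dimension 8 + 248 = 256).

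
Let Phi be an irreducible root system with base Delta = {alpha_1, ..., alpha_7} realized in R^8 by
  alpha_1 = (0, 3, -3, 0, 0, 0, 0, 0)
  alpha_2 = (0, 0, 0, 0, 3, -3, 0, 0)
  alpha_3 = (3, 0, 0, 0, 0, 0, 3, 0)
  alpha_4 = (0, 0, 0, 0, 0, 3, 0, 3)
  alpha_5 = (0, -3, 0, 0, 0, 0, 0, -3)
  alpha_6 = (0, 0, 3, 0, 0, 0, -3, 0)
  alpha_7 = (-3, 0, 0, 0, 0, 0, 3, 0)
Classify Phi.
D7

Compute the Cartan integers a_ij = 2(alpha_i, alpha_j)/(alpha_j, alpha_j); the resulting 7x7 Cartan matrix is
[[2, 0, 0, 0, -1, -1, 0], [0, 2, 0, -1, 0, 0, 0], [0, 0, 2, 0, 0, -1, 0], [0, -1, 0, 2, -1, 0, 0], [-1, 0, 0, -1, 2, 0, 0], [-1, 0, -1, 0, 0, 2, -1], [0, 0, 0, 0, 0, -1, 2]].
All simple roots have the same length, so the diagram is simply laced. The associated Dynkin diagram is a chain of 5 nodes with a fork of two nodes at one end (D_7), so the type is D_7 (the algebra so(14)).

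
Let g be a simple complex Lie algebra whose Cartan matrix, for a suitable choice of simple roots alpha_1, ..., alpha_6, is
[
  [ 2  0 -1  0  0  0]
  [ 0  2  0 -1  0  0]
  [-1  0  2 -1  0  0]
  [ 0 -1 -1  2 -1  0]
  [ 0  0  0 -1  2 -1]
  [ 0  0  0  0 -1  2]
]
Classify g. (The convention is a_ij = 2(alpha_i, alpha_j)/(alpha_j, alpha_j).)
E_6

The matrix has rank 6 with 2's on the diagonal. Reading the off-diagonal entries as Dynkin edges (a single edge where a_ij = a_ji = -1; a double or triple edge where a_ij * a_ji = 2 or 3), the diagram is a chain of 5 nodes with one extra node attached to the third node from one end (E_6). One simple-root ordering that puts it in standard form is (alpha_6, alpha_2, alpha_5, alpha_4, alpha_3, alpha_1). So the algebra is type E_6.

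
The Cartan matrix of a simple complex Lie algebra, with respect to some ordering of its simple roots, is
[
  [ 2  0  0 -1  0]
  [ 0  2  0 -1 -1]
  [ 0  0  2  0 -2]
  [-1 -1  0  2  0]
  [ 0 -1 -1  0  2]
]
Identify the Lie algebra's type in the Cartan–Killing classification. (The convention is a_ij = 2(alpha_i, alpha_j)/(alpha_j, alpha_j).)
The matrix has rank 5 with 2's on the diagonal. Reading the off-diagonal entries as Dynkin edges (a single edge where a_ij = a_ji = -1; a double or triple edge where a_ij * a_ji = 2 or 3), the diagram is a chain of 5 nodes with a double edge at one end; the terminal node there is the unique long simple root (C_5). One simple-root ordering that puts it in standard form is (alpha_1, alpha_4, alpha_2, alpha_5, alpha_3). So the algebra is type C_5, i.e. sp(10).

C_5 (sp(10))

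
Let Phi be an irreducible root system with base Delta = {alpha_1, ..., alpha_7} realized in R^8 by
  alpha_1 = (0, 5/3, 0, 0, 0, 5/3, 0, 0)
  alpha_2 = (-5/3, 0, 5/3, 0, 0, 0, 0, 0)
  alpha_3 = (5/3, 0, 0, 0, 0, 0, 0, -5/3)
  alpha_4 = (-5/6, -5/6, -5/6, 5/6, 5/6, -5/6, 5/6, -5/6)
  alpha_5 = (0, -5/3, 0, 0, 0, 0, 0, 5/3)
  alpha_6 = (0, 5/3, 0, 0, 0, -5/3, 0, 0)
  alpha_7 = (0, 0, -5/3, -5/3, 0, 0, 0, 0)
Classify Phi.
E_7

Compute the Cartan integers a_ij = 2(alpha_i, alpha_j)/(alpha_j, alpha_j); the resulting 7x7 Cartan matrix is
[[2, 0, 0, -1, -1, 0, 0], [0, 2, -1, 0, 0, 0, -1], [0, -1, 2, 0, -1, 0, 0], [-1, 0, 0, 2, 0, 0, 0], [-1, 0, -1, 0, 2, -1, 0], [0, 0, 0, 0, -1, 2, 0], [0, -1, 0, 0, 0, 0, 2]].
All simple roots have the same length, so the diagram is simply laced. The associated Dynkin diagram is a chain of 6 nodes with one extra node attached to the third node from one end (E_7), so the type is E_7.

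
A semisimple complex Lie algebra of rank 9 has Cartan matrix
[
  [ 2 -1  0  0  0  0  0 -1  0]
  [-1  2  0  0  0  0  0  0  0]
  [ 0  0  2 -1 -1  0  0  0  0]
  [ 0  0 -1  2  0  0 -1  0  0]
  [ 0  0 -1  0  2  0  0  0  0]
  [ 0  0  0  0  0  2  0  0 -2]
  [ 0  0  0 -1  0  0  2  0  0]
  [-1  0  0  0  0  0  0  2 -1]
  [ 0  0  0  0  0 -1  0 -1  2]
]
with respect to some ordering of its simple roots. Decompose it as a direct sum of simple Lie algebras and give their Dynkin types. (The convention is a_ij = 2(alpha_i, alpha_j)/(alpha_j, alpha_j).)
The diagram associated to this matrix has two connected components: the simple roots {alpha_3, alpha_4, alpha_5, alpha_7} form a chain of 4 nodes with single edges (A_4), and {alpha_1, alpha_2, alpha_6, alpha_8, alpha_9} form a chain of 5 nodes with a double edge at one end; the terminal node there is the unique long simple root (C_5). A semisimple Lie algebra decomposes uniquely as the direct sum of simple ideals, one per connected component of its Dynkin diagram, so g ≅ A_4 ⊕ C_5 (dimension 24 + 55 = 79).

A4 ⊕ C5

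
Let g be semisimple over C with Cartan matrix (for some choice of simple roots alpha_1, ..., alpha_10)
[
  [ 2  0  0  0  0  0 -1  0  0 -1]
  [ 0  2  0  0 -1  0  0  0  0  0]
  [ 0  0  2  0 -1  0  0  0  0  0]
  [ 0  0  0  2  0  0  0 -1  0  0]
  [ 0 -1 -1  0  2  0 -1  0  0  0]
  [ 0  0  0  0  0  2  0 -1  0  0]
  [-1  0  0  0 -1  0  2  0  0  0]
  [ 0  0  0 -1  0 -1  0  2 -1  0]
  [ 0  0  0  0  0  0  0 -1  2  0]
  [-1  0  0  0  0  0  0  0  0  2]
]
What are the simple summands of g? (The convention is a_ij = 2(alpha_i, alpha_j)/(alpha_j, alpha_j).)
The diagram associated to this matrix has two connected components: the simple roots {alpha_4, alpha_6, alpha_8, alpha_9} form a chain of 2 nodes with a fork of two nodes at one end (D_4), and {alpha_1, alpha_2, alpha_3, alpha_5, alpha_7, alpha_10} form a chain of 4 nodes with a fork of two nodes at one end (D_6). A semisimple Lie algebra decomposes uniquely as the direct sum of simple ideals, one per connected component of its Dynkin diagram, so g ≅ D_4 ⊕ D_6 (dimension 28 + 66 = 94).

D4 ⊕ D6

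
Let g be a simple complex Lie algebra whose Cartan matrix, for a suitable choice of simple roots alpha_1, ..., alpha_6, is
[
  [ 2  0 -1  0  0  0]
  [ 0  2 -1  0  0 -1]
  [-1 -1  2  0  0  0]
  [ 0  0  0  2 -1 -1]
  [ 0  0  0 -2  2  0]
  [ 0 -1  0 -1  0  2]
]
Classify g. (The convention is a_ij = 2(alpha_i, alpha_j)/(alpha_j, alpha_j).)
The matrix has rank 6 with 2's on the diagonal. Reading the off-diagonal entries as Dynkin edges (a single edge where a_ij = a_ji = -1; a double or triple edge where a_ij * a_ji = 2 or 3), the diagram is a chain of 6 nodes with a double edge at one end; the terminal node there is the unique long simple root (C_6). One simple-root ordering that puts it in standard form is (alpha_1, alpha_3, alpha_2, alpha_6, alpha_4, alpha_5). So the algebra is type C_6, i.e. sp(12).

type C_6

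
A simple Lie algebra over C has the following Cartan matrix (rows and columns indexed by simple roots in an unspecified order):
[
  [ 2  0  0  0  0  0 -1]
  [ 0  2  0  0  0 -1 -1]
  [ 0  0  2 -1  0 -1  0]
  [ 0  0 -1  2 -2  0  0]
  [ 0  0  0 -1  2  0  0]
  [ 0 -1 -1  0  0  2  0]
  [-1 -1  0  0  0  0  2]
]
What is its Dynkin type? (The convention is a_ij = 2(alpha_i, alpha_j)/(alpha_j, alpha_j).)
The matrix has rank 7 with 2's on the diagonal. Reading the off-diagonal entries as Dynkin edges (a single edge where a_ij = a_ji = -1; a double or triple edge where a_ij * a_ji = 2 or 3), the diagram is a chain of 7 nodes with a double edge at one end; the terminal node there is the unique short simple root (B_7). One simple-root ordering that puts it in standard form is (alpha_1, alpha_7, alpha_2, alpha_6, alpha_3, alpha_4, alpha_5). So the algebra is type B_7, i.e. so(15).

B_7 (so(15))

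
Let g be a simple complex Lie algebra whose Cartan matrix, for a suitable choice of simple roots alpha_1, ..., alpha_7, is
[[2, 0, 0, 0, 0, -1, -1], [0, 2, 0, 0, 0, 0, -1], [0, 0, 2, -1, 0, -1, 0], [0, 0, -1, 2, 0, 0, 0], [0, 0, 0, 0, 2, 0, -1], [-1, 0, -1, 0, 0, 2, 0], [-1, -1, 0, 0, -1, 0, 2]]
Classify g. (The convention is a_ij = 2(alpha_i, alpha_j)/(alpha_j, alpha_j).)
The matrix has rank 7 with 2's on the diagonal. Reading the off-diagonal entries as Dynkin edges (a single edge where a_ij = a_ji = -1; a double or triple edge where a_ij * a_ji = 2 or 3), the diagram is a chain of 5 nodes with a fork of two nodes at one end (D_7). One simple-root ordering that puts it in standard form is (alpha_4, alpha_3, alpha_6, alpha_1, alpha_7, alpha_5, alpha_2). So the algebra is type D_7, i.e. so(14).

D7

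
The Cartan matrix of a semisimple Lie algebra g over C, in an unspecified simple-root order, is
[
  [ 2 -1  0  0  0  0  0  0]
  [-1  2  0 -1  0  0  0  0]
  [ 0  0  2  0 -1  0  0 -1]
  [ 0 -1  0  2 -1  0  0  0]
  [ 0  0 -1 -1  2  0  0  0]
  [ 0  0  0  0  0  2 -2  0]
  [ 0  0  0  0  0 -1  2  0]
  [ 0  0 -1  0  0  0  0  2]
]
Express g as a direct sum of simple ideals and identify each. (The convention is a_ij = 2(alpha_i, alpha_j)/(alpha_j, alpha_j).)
A_6 (sl(7)) ⊕ B_2 (so(5))

The diagram associated to this matrix has two connected components: the simple roots {alpha_1, alpha_2, alpha_3, alpha_4, alpha_5, alpha_8} form a chain of 6 nodes with single edges (A_6), and {alpha_6, alpha_7} form a chain of 2 nodes with a double edge at one end; the terminal node there is the unique short simple root (B_2). A semisimple Lie algebra decomposes uniquely as the direct sum of simple ideals, one per connected component of its Dynkin diagram, so g ≅ A_6 ⊕ B_2 (dimension 48 + 10 = 58).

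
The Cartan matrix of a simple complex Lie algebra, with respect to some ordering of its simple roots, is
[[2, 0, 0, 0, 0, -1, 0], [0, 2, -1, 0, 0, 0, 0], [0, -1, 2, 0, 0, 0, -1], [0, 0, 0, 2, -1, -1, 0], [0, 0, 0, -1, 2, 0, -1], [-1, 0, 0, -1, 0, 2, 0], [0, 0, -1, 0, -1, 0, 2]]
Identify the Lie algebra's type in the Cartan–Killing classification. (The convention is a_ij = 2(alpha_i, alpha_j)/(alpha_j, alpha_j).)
The matrix has rank 7 with 2's on the diagonal. Reading the off-diagonal entries as Dynkin edges (a single edge where a_ij = a_ji = -1; a double or triple edge where a_ij * a_ji = 2 or 3), the diagram is a chain of 7 nodes with single edges (A_7). One simple-root ordering that puts it in standard form is (alpha_1, alpha_6, alpha_4, alpha_5, alpha_7, alpha_3, alpha_2). So the algebra is type A_7, i.e. sl(8).

A_7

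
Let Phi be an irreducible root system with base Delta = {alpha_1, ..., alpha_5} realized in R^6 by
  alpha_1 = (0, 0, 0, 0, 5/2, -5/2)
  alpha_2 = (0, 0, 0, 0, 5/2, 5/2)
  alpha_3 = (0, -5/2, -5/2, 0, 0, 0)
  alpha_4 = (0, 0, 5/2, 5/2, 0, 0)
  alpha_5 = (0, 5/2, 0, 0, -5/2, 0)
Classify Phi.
D_5 (so(10))

Compute the Cartan integers a_ij = 2(alpha_i, alpha_j)/(alpha_j, alpha_j); the resulting 5x5 Cartan matrix is
[[2, 0, 0, 0, -1], [0, 2, 0, 0, -1], [0, 0, 2, -1, -1], [0, 0, -1, 2, 0], [-1, -1, -1, 0, 2]].
All simple roots have the same length, so the diagram is simply laced. The associated Dynkin diagram is a chain of 3 nodes with a fork of two nodes at one end (D_5), so the type is D_5 (the algebra so(10)).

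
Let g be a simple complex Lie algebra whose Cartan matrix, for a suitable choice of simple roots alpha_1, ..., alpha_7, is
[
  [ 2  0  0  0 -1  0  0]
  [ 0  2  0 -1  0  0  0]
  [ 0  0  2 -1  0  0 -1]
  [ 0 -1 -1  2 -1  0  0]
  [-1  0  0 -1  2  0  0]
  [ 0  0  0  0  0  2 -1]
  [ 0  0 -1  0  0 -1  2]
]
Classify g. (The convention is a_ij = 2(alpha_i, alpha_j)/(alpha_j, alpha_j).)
The matrix has rank 7 with 2's on the diagonal. Reading the off-diagonal entries as Dynkin edges (a single edge where a_ij = a_ji = -1; a double or triple edge where a_ij * a_ji = 2 or 3), the diagram is a chain of 6 nodes with one extra node attached to the third node from one end (E_7). One simple-root ordering that puts it in standard form is (alpha_1, alpha_2, alpha_5, alpha_4, alpha_3, alpha_7, alpha_6). So the algebra is type E_7.

E_7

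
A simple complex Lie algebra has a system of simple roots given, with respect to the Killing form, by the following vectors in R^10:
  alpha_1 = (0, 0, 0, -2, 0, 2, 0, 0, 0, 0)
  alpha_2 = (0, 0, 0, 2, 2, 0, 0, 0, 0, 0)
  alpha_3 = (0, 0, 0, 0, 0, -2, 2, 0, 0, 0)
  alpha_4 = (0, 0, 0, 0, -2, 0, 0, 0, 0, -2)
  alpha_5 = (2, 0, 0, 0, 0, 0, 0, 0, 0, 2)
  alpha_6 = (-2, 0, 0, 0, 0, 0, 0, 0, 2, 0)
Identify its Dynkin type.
Compute the Cartan integers a_ij = 2(alpha_i, alpha_j)/(alpha_j, alpha_j); the resulting 6x6 Cartan matrix is
[[2, -1, -1, 0, 0, 0], [-1, 2, 0, -1, 0, 0], [-1, 0, 2, 0, 0, 0], [0, -1, 0, 2, -1, 0], [0, 0, 0, -1, 2, -1], [0, 0, 0, 0, -1, 2]].
All simple roots have the same length, so the diagram is simply laced. The associated Dynkin diagram is a chain of 6 nodes with single edges (A_6), so the type is A_6 (the algebra sl(7)).

type A_6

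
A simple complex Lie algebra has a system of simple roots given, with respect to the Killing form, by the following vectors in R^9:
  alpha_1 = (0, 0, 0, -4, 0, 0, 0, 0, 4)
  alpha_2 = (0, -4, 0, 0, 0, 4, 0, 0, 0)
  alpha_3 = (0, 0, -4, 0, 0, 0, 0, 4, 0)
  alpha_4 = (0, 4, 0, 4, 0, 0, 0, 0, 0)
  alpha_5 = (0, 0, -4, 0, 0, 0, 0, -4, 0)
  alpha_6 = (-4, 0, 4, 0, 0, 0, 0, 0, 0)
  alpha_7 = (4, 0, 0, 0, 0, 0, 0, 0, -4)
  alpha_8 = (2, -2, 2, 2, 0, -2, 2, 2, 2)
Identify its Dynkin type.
E8

Compute the Cartan integers a_ij = 2(alpha_i, alpha_j)/(alpha_j, alpha_j); the resulting 8x8 Cartan matrix is
[[2, 0, 0, -1, 0, 0, -1, 0], [0, 2, 0, -1, 0, 0, 0, 0], [0, 0, 2, 0, 0, -1, 0, 0], [-1, -1, 0, 2, 0, 0, 0, 0], [0, 0, 0, 0, 2, -1, 0, -1], [0, 0, -1, 0, -1, 2, -1, 0], [-1, 0, 0, 0, 0, -1, 2, 0], [0, 0, 0, 0, -1, 0, 0, 2]].
All simple roots have the same length, so the diagram is simply laced. The associated Dynkin diagram is a chain of 7 nodes with one extra node attached to the third node from one end (E_8), so the type is E_8.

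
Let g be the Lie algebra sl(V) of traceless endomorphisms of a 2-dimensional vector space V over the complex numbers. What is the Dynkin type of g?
A_1 (sl(2))

This is sl(2), which has dimension 2^2 - 1 = 3 and rank 2 - 1 = 1 (a Cartan subalgebra is the diagonal traceless matrices). In the classification of classical Lie algebras, the special linear algebra sl(n+1) has type A_n; here n = 1, so the Dynkin diagram is a chain of 1 nodes with single edges (A_1). Hence the type is A_1.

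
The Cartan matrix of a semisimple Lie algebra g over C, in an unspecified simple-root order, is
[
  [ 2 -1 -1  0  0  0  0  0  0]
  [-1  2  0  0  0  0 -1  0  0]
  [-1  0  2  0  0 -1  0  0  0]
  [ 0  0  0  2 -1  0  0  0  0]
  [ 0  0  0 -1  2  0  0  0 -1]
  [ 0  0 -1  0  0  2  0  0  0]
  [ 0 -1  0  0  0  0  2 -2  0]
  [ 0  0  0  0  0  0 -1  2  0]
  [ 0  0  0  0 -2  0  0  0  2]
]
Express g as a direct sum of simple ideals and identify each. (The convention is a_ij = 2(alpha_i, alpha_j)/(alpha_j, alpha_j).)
B_6 ⊕ C_3

The diagram associated to this matrix has two connected components: the simple roots {alpha_1, alpha_2, alpha_3, alpha_6, alpha_7, alpha_8} form a chain of 6 nodes with a double edge at one end; the terminal node there is the unique short simple root (B_6), and {alpha_4, alpha_5, alpha_9} form a chain of 3 nodes with a double edge at one end; the terminal node there is the unique long simple root (C_3). A semisimple Lie algebra decomposes uniquely as the direct sum of simple ideals, one per connected component of its Dynkin diagram, so g ≅ B_6 ⊕ C_3 (dimension 78 + 21 = 99).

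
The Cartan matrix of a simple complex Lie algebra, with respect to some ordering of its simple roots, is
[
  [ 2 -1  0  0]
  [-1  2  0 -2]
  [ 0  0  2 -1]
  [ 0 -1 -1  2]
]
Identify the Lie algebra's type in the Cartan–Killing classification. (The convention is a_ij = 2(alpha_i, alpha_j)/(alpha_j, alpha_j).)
F_4

The matrix has rank 4 with 2's on the diagonal. Reading the off-diagonal entries as Dynkin edges (a single edge where a_ij = a_ji = -1; a double or triple edge where a_ij * a_ji = 2 or 3), the diagram is a chain of 4 nodes with a double edge between the middle two (F_4). One simple-root ordering that puts it in standard form is (alpha_1, alpha_2, alpha_4, alpha_3). So the algebra is type F_4.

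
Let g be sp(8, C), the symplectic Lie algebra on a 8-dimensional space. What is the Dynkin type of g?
This is sp(8), which has dimension 8(8+1)/2 = 36 and rank 8/2 = 4. In the classification of classical Lie algebras, the symplectic algebra sp(2n) has type C_n; here n = 4, so the Dynkin diagram is a chain of 4 nodes with a double edge at one end; the terminal node there is the unique long simple root (C_4). Hence the type is C_4.

C_4 (sp(8))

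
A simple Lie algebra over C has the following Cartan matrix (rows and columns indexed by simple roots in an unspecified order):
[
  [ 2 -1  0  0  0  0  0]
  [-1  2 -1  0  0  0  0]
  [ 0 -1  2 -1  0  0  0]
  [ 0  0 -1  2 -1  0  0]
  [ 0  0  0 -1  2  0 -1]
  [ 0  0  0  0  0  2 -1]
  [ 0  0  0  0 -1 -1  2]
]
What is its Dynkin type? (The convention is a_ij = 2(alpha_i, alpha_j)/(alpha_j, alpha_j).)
The matrix has rank 7 with 2's on the diagonal. Reading the off-diagonal entries as Dynkin edges (a single edge where a_ij = a_ji = -1; a double or triple edge where a_ij * a_ji = 2 or 3), the diagram is a chain of 7 nodes with single edges (A_7). One simple-root ordering that puts it in standard form is (alpha_1, alpha_2, alpha_3, alpha_4, alpha_5, alpha_7, alpha_6). So the algebra is type A_7, i.e. sl(8).

A_7 (sl(8))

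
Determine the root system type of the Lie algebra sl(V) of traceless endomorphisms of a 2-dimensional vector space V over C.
A_1

This is sl(2), which has dimension 2^2 - 1 = 3 and rank 2 - 1 = 1 (a Cartan subalgebra is the diagonal traceless matrices). In the classification of classical Lie algebras, the special linear algebra sl(n+1) has type A_n; here n = 1, so the Dynkin diagram is a chain of 1 nodes with single edges (A_1). Hence the type is A_1.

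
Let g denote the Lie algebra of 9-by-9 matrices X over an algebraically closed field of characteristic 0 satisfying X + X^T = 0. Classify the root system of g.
This is so(9) with 9 odd, which has dimension 9(9-1)/2 = 36 and rank (9-1)/2 = 4. In the classification of classical Lie algebras, the orthogonal algebra so(2n+1) in an odd number of variables has type B_n; here n = 4, so the Dynkin diagram is a chain of 4 nodes with a double edge at one end; the terminal node there is the unique short simple root (B_4). Hence the type is B_4.

B_4 (so(9))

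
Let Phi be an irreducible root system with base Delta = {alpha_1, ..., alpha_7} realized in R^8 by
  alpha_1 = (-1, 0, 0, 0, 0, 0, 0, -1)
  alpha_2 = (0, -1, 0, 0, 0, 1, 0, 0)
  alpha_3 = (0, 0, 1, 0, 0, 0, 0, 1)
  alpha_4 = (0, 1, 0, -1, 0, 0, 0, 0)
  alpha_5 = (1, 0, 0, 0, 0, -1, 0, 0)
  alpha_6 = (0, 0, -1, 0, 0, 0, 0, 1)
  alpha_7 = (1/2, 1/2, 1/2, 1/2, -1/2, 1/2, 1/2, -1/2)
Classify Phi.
Compute the Cartan integers a_ij = 2(alpha_i, alpha_j)/(alpha_j, alpha_j); the resulting 7x7 Cartan matrix is
[[2, 0, -1, 0, -1, -1, 0], [0, 2, 0, -1, -1, 0, 0], [-1, 0, 2, 0, 0, 0, 0], [0, -1, 0, 2, 0, 0, 0], [-1, -1, 0, 0, 2, 0, 0], [-1, 0, 0, 0, 0, 2, -1], [0, 0, 0, 0, 0, -1, 2]].
All simple roots have the same length, so the diagram is simply laced. The associated Dynkin diagram is a chain of 6 nodes with one extra node attached to the third node from one end (E_7), so the type is E_7.

E_7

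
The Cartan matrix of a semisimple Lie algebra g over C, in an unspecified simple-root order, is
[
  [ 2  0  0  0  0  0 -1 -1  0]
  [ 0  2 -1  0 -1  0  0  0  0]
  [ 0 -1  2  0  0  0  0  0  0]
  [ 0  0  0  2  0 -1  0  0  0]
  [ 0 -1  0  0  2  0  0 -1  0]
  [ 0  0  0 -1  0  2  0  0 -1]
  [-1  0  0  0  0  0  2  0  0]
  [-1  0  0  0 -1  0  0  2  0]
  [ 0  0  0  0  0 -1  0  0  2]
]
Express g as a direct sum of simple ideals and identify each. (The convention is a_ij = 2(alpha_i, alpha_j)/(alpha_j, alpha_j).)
type A_3 ⊕ type A_6

The diagram associated to this matrix has two connected components: the simple roots {alpha_4, alpha_6, alpha_9} form a chain of 3 nodes with single edges (A_3), and {alpha_1, alpha_2, alpha_3, alpha_5, alpha_7, alpha_8} form a chain of 6 nodes with single edges (A_6). A semisimple Lie algebra decomposes uniquely as the direct sum of simple ideals, one per connected component of its Dynkin diagram, so g ≅ A_3 ⊕ A_6 (dimension 15 + 48 = 63).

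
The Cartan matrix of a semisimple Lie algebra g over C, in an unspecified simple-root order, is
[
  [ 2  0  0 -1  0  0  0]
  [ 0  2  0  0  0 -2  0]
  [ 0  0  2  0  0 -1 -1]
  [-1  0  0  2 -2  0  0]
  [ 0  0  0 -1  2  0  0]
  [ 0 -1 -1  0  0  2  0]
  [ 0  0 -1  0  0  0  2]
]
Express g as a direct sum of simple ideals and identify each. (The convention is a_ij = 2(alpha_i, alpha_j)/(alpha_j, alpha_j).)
The diagram associated to this matrix has two connected components: the simple roots {alpha_1, alpha_4, alpha_5} form a chain of 3 nodes with a double edge at one end; the terminal node there is the unique short simple root (B_3), and {alpha_2, alpha_3, alpha_6, alpha_7} form a chain of 4 nodes with a double edge at one end; the terminal node there is the unique long simple root (C_4). A semisimple Lie algebra decomposes uniquely as the direct sum of simple ideals, one per connected component of its Dynkin diagram, so g ≅ B_3 ⊕ C_4 (dimension 21 + 36 = 57).

B_3 + C_4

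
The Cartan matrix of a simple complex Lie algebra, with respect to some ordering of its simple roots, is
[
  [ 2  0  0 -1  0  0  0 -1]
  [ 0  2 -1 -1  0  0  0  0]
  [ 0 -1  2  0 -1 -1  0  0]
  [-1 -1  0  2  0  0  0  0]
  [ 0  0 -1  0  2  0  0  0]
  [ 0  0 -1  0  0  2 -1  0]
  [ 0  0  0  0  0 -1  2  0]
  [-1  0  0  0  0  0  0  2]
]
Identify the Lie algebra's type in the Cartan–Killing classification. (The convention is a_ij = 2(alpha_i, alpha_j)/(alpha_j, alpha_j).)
E_8

The matrix has rank 8 with 2's on the diagonal. Reading the off-diagonal entries as Dynkin edges (a single edge where a_ij = a_ji = -1; a double or triple edge where a_ij * a_ji = 2 or 3), the diagram is a chain of 7 nodes with one extra node attached to the third node from one end (E_8). One simple-root ordering that puts it in standard form is (alpha_7, alpha_5, alpha_6, alpha_3, alpha_2, alpha_4, alpha_1, alpha_8). So the algebra is type E_8.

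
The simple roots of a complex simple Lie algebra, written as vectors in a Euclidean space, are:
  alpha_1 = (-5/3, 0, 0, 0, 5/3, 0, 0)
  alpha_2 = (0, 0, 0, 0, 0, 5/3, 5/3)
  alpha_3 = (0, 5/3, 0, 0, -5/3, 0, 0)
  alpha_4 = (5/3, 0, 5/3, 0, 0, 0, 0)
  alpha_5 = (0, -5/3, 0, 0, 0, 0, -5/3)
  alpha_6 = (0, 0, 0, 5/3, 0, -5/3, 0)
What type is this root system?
A6

Compute the Cartan integers a_ij = 2(alpha_i, alpha_j)/(alpha_j, alpha_j); the resulting 6x6 Cartan matrix is
[[2, 0, -1, -1, 0, 0], [0, 2, 0, 0, -1, -1], [-1, 0, 2, 0, -1, 0], [-1, 0, 0, 2, 0, 0], [0, -1, -1, 0, 2, 0], [0, -1, 0, 0, 0, 2]].
All simple roots have the same length, so the diagram is simply laced. The associated Dynkin diagram is a chain of 6 nodes with single edges (A_6), so the type is A_6 (the algebra sl(7)).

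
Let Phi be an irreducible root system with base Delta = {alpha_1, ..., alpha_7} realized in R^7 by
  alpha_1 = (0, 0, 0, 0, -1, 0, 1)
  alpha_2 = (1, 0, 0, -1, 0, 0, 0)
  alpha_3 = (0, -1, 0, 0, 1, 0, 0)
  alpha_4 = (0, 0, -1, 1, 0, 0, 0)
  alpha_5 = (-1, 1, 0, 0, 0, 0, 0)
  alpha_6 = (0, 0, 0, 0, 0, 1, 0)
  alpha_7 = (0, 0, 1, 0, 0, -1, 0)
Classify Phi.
Compute the Cartan integers a_ij = 2(alpha_i, alpha_j)/(alpha_j, alpha_j); the resulting 7x7 Cartan matrix is
[[2, 0, -1, 0, 0, 0, 0], [0, 2, 0, -1, -1, 0, 0], [-1, 0, 2, 0, -1, 0, 0], [0, -1, 0, 2, 0, 0, -1], [0, -1, -1, 0, 2, 0, 0], [0, 0, 0, 0, 0, 2, -1], [0, 0, 0, -1, 0, -2, 2]].
The roots have two lengths (squared-length ratio 2:1); the short ones are alpha_{6}. The associated Dynkin diagram is a chain of 7 nodes with a double edge at one end; the terminal node there is the unique short simple root (B_7), so the type is B_7 (the algebra so(15)).

B_7 (so(15))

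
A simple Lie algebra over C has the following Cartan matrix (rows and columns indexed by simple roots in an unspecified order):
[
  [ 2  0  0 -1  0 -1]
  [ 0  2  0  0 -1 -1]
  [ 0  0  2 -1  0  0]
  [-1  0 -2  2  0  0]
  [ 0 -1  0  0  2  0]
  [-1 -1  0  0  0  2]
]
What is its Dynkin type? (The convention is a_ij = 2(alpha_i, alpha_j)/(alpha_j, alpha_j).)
B_6

The matrix has rank 6 with 2's on the diagonal. Reading the off-diagonal entries as Dynkin edges (a single edge where a_ij = a_ji = -1; a double or triple edge where a_ij * a_ji = 2 or 3), the diagram is a chain of 6 nodes with a double edge at one end; the terminal node there is the unique short simple root (B_6). One simple-root ordering that puts it in standard form is (alpha_5, alpha_2, alpha_6, alpha_1, alpha_4, alpha_3). So the algebra is type B_6, i.e. so(13).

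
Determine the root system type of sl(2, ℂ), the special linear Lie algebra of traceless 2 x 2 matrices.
This is sl(2), which has dimension 2^2 - 1 = 3 and rank 2 - 1 = 1 (a Cartan subalgebra is the diagonal traceless matrices). In the classification of classical Lie algebras, the special linear algebra sl(n+1) has type A_n; here n = 1, so the Dynkin diagram is a chain of 1 nodes with single edges (A_1). Hence the type is A_1.

A_1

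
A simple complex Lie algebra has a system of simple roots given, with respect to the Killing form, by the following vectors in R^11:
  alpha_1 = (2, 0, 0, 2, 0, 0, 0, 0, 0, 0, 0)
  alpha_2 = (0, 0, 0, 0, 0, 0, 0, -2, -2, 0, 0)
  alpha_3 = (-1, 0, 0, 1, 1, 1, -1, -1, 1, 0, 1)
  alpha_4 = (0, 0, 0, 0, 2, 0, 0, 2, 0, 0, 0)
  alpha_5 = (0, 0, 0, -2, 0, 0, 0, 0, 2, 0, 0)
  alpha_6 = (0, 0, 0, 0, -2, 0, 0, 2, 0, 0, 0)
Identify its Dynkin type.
E_6

Compute the Cartan integers a_ij = 2(alpha_i, alpha_j)/(alpha_j, alpha_j); the resulting 6x6 Cartan matrix is
[[2, 0, 0, 0, -1, 0], [0, 2, 0, -1, -1, -1], [0, 0, 2, 0, 0, -1], [0, -1, 0, 2, 0, 0], [-1, -1, 0, 0, 2, 0], [0, -1, -1, 0, 0, 2]].
All simple roots have the same length, so the diagram is simply laced. The associated Dynkin diagram is a chain of 5 nodes with one extra node attached to the third node from one end (E_6), so the type is E_6.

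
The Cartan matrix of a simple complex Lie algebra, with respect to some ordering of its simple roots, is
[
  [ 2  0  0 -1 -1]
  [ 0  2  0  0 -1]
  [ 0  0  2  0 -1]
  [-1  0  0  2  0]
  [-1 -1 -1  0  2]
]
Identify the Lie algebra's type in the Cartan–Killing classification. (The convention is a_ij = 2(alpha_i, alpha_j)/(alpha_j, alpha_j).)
D_5

The matrix has rank 5 with 2's on the diagonal. Reading the off-diagonal entries as Dynkin edges (a single edge where a_ij = a_ji = -1; a double or triple edge where a_ij * a_ji = 2 or 3), the diagram is a chain of 3 nodes with a fork of two nodes at one end (D_5). One simple-root ordering that puts it in standard form is (alpha_4, alpha_1, alpha_5, alpha_2, alpha_3). So the algebra is type D_5, i.e. so(10).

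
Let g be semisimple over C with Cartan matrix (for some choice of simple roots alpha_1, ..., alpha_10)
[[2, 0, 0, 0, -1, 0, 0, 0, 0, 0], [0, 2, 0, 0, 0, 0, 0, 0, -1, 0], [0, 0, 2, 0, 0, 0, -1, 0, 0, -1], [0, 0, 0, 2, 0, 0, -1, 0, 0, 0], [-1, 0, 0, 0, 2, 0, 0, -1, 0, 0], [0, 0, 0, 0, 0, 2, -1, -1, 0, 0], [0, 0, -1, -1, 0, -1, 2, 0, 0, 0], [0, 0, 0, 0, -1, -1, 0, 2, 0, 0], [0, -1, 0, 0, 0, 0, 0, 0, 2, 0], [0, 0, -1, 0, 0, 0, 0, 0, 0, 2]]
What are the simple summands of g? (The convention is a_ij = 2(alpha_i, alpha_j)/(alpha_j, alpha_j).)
A_2 (sl(3)) ⊕ E_8

The diagram associated to this matrix has two connected components: the simple roots {alpha_2, alpha_9} form a chain of 2 nodes with single edges (A_2), and {alpha_1, alpha_3, alpha_4, alpha_5, alpha_6, alpha_7, alpha_8, alpha_10} form a chain of 7 nodes with one extra node attached to the third node from one end (E_8). A semisimple Lie algebra decomposes uniquely as the direct sum of simple ideals, one per connected component of its Dynkin diagram, so g ≅ A_2 ⊕ E_8 (dimension 8 + 248 = 256).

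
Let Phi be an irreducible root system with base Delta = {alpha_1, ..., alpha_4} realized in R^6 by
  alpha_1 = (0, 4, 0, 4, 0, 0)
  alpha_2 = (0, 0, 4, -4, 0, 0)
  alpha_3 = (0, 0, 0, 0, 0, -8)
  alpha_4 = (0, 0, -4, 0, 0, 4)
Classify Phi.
Compute the Cartan integers a_ij = 2(alpha_i, alpha_j)/(alpha_j, alpha_j); the resulting 4x4 Cartan matrix is
[[2, -1, 0, 0], [-1, 2, 0, -1], [0, 0, 2, -2], [0, -1, -1, 2]].
The roots have two lengths (squared-length ratio 2:1); the short ones are alpha_{1,2,4}. The associated Dynkin diagram is a chain of 4 nodes with a double edge at one end; the terminal node there is the unique long simple root (C_4), so the type is C_4 (the algebra sp(8)).

C_4 (sp(8))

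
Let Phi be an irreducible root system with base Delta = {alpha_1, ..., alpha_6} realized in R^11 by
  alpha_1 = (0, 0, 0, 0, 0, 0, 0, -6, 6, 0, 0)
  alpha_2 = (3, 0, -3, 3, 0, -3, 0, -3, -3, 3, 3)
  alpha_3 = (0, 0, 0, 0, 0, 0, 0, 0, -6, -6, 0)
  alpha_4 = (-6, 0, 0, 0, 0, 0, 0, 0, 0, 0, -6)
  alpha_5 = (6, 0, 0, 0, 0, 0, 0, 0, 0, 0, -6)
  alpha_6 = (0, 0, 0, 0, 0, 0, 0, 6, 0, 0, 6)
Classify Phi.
E_6

Compute the Cartan integers a_ij = 2(alpha_i, alpha_j)/(alpha_j, alpha_j); the resulting 6x6 Cartan matrix is
[[2, 0, -1, 0, 0, -1], [0, 2, 0, -1, 0, 0], [-1, 0, 2, 0, 0, 0], [0, -1, 0, 2, 0, -1], [0, 0, 0, 0, 2, -1], [-1, 0, 0, -1, -1, 2]].
All simple roots have the same length, so the diagram is simply laced. The associated Dynkin diagram is a chain of 5 nodes with one extra node attached to the third node from one end (E_6), so the type is E_6.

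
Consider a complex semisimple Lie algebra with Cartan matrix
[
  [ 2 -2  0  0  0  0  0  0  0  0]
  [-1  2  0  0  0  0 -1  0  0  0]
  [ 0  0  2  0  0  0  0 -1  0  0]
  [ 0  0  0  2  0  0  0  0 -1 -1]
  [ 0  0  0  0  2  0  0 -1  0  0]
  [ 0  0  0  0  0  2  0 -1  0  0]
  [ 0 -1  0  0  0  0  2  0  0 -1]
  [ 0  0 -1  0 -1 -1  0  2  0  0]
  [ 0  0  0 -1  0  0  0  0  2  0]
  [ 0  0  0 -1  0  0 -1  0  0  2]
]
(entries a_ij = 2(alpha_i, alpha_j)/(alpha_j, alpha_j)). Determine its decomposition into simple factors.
type C_6 ⊕ type D_4

The diagram associated to this matrix has two connected components: the simple roots {alpha_1, alpha_2, alpha_4, alpha_7, alpha_9, alpha_10} form a chain of 6 nodes with a double edge at one end; the terminal node there is the unique long simple root (C_6), and {alpha_3, alpha_5, alpha_6, alpha_8} form a chain of 2 nodes with a fork of two nodes at one end (D_4). A semisimple Lie algebra decomposes uniquely as the direct sum of simple ideals, one per connected component of its Dynkin diagram, so g ≅ C_6 ⊕ D_4 (dimension 78 + 28 = 106).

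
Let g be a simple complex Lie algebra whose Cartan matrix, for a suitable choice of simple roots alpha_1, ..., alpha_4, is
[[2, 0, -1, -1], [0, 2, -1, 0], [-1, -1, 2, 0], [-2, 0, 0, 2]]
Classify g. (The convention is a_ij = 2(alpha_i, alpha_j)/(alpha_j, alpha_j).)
C4

The matrix has rank 4 with 2's on the diagonal. Reading the off-diagonal entries as Dynkin edges (a single edge where a_ij = a_ji = -1; a double or triple edge where a_ij * a_ji = 2 or 3), the diagram is a chain of 4 nodes with a double edge at one end; the terminal node there is the unique long simple root (C_4). One simple-root ordering that puts it in standard form is (alpha_2, alpha_3, alpha_1, alpha_4). So the algebra is type C_4, i.e. sp(8).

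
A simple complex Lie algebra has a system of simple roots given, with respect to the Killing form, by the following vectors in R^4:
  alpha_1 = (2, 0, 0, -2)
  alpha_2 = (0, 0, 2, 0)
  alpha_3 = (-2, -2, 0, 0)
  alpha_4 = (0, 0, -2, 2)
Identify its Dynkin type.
B_4 (so(9))

Compute the Cartan integers a_ij = 2(alpha_i, alpha_j)/(alpha_j, alpha_j); the resulting 4x4 Cartan matrix is
[[2, 0, -1, -1], [0, 2, 0, -1], [-1, 0, 2, 0], [-1, -2, 0, 2]].
The roots have two lengths (squared-length ratio 2:1); the short ones are alpha_{2}. The associated Dynkin diagram is a chain of 4 nodes with a double edge at one end; the terminal node there is the unique short simple root (B_4), so the type is B_4 (the algebra so(9)).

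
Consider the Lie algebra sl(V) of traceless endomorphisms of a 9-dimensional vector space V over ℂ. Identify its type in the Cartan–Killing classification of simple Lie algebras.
This is sl(9), which has dimension 9^2 - 1 = 80 and rank 9 - 1 = 8 (a Cartan subalgebra is the diagonal traceless matrices). In the classification of classical Lie algebras, the special linear algebra sl(n+1) has type A_n; here n = 8, so the Dynkin diagram is a chain of 8 nodes with single edges (A_8). Hence the type is A_8.

A8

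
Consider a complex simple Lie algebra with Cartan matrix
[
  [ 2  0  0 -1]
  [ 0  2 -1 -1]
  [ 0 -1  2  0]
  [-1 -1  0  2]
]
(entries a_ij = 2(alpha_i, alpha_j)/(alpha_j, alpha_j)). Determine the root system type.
The matrix has rank 4 with 2's on the diagonal. Reading the off-diagonal entries as Dynkin edges (a single edge where a_ij = a_ji = -1; a double or triple edge where a_ij * a_ji = 2 or 3), the diagram is a chain of 4 nodes with single edges (A_4). One simple-root ordering that puts it in standard form is (alpha_3, alpha_2, alpha_4, alpha_1). So the algebra is type A_4, i.e. sl(5).

A_4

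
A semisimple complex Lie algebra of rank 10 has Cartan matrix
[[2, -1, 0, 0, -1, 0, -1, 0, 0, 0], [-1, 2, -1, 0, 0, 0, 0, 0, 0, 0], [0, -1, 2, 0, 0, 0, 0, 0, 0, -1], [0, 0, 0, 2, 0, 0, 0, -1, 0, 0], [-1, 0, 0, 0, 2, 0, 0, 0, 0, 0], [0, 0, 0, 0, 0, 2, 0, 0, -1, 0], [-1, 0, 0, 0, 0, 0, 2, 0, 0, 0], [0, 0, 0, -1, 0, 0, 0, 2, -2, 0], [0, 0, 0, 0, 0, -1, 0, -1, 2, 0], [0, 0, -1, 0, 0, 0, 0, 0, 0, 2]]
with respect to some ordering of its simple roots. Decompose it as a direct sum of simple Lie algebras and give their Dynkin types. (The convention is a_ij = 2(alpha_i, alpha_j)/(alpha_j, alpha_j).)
The diagram associated to this matrix has two connected components: the simple roots {alpha_1, alpha_2, alpha_3, alpha_5, alpha_7, alpha_10} form a chain of 4 nodes with a fork of two nodes at one end (D_6), and {alpha_4, alpha_6, alpha_8, alpha_9} form a chain of 4 nodes with a double edge between the middle two (F_4). A semisimple Lie algebra decomposes uniquely as the direct sum of simple ideals, one per connected component of its Dynkin diagram, so g ≅ D_6 ⊕ F_4 (dimension 66 + 52 = 118).

type D_6 + type F_4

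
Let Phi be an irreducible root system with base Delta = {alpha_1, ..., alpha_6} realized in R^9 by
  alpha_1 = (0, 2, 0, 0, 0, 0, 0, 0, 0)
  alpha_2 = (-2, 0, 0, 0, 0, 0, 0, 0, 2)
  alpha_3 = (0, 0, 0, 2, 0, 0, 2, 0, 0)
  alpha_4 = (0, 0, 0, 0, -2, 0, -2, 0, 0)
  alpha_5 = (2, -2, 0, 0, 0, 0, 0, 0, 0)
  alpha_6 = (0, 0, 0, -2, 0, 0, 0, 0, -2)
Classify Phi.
type B_6

Compute the Cartan integers a_ij = 2(alpha_i, alpha_j)/(alpha_j, alpha_j); the resulting 6x6 Cartan matrix is
[[2, 0, 0, 0, -1, 0], [0, 2, 0, 0, -1, -1], [0, 0, 2, -1, 0, -1], [0, 0, -1, 2, 0, 0], [-2, -1, 0, 0, 2, 0], [0, -1, -1, 0, 0, 2]].
The roots have two lengths (squared-length ratio 2:1); the short ones are alpha_{1}. The associated Dynkin diagram is a chain of 6 nodes with a double edge at one end; the terminal node there is the unique short simple root (B_6), so the type is B_6 (the algebra so(13)).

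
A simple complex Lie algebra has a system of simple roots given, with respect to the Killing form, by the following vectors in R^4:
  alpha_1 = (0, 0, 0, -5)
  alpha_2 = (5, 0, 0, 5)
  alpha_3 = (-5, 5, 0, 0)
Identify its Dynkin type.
B_3

Compute the Cartan integers a_ij = 2(alpha_i, alpha_j)/(alpha_j, alpha_j); the resulting 3x3 Cartan matrix is
[[2, -1, 0], [-2, 2, -1], [0, -1, 2]].
The roots have two lengths (squared-length ratio 2:1); the short ones are alpha_{1}. The associated Dynkin diagram is a chain of 3 nodes with a double edge at one end; the terminal node there is the unique short simple root (B_3), so the type is B_3 (the algebra so(7)).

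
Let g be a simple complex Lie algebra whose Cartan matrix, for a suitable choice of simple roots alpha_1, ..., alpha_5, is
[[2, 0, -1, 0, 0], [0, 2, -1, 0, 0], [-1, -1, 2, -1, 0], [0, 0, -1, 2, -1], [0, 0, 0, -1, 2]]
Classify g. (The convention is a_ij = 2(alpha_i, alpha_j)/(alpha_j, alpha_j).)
type D_5

The matrix has rank 5 with 2's on the diagonal. Reading the off-diagonal entries as Dynkin edges (a single edge where a_ij = a_ji = -1; a double or triple edge where a_ij * a_ji = 2 or 3), the diagram is a chain of 3 nodes with a fork of two nodes at one end (D_5). One simple-root ordering that puts it in standard form is (alpha_5, alpha_4, alpha_3, alpha_1, alpha_2). So the algebra is type D_5, i.e. so(10).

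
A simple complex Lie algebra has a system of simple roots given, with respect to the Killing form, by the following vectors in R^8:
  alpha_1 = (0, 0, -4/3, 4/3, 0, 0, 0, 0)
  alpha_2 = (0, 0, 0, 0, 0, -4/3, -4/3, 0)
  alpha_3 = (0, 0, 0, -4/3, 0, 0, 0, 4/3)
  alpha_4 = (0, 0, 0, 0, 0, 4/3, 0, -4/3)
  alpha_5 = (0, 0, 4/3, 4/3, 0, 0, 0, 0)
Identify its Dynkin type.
Compute the Cartan integers a_ij = 2(alpha_i, alpha_j)/(alpha_j, alpha_j); the resulting 5x5 Cartan matrix is
[[2, 0, -1, 0, 0], [0, 2, 0, -1, 0], [-1, 0, 2, -1, -1], [0, -1, -1, 2, 0], [0, 0, -1, 0, 2]].
All simple roots have the same length, so the diagram is simply laced. The associated Dynkin diagram is a chain of 3 nodes with a fork of two nodes at one end (D_5), so the type is D_5 (the algebra so(10)).

D_5 (so(10))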